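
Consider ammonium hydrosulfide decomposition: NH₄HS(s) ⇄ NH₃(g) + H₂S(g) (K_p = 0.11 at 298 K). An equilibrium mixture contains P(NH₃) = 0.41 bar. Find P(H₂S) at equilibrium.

P(H₂S) = 0.27 bar

(NH₄HS is a pure solid — omitted from K_p.)
At equilibrium, K_p = P(NH₃)·P(H₂S) = 0.11.
(0.41)·(P(H₂S)) = 0.11
P(H₂S) = 0.268 = 0.27 bar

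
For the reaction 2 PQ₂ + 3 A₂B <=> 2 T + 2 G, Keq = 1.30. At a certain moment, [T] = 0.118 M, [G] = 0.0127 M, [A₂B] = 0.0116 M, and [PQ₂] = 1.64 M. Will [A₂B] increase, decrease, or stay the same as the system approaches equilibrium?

decrease

Q = [T]²·[G]² / ([PQ₂]²·[A₂B]³) = (0.118)²·(0.0127)² / ((1.64)²·(0.0116)³) = 0.535
Q = 0.535 < Keq = 1.30: net forward reaction.
A₂B is a reactant, so it decreases.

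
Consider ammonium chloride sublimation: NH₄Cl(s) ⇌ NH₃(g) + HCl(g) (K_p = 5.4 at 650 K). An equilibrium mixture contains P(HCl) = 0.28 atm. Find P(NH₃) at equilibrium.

P(NH₃) = 19 atm

(NH₄Cl is a pure solid — omitted from K_p.)
At equilibrium, K_p = P(NH₃)·P(HCl) = 5.4.
(P(NH₃))·(0.28) = 5.4
P(NH₃) = 19.3 = 19 atm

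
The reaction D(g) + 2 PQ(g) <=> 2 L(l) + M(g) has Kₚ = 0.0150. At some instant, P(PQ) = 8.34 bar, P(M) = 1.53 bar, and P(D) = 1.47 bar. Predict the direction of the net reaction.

(L is a pure liquid — omitted from Qₚ.)
Qₚ = P(M) / (P(D)·P(PQ)²) = (1.53) / ((1.47)·(8.34)²) = 0.0150
Qₚ = 0.0150 = Kₚ, so the system is already at equilibrium.

no net change (already at equilibrium)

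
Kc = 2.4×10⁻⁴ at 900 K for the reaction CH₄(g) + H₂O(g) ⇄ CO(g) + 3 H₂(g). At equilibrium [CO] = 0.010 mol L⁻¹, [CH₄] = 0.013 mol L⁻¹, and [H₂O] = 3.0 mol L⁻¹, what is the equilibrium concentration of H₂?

At equilibrium, Kc = [CO]·[H₂]³ / ([CH₄]·[H₂O]) = 2.4×10⁻⁴.
(0.010)·([H₂])³ / ((0.013)·(3.0)) = 2.4×10⁻⁴
[H₂]³ = 9.36×10⁻⁴ ⇒ [H₂] = 0.098 mol L⁻¹

[H₂] = 0.098 mol L⁻¹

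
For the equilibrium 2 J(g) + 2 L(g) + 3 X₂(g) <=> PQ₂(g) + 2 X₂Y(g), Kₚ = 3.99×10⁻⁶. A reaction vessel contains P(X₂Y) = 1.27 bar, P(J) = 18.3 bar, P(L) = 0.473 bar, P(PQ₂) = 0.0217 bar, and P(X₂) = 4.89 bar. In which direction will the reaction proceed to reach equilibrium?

neither direction; the system is at equilibrium

Qₚ = P(PQ₂)·P(X₂Y)² / (P(J)²·P(L)²·P(X₂)³) = (0.0217)·(1.27)² / ((18.3)²·(0.473)²·(4.89)³) = 3.99×10⁻⁶
Qₚ = 3.99×10⁻⁶ = Kₚ, so the system is already at equilibrium.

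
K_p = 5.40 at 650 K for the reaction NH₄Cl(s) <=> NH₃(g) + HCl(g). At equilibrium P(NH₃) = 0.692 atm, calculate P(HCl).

P(HCl) = 7.80 atm

(NH₄Cl is a pure solid — omitted from K_p.)
At equilibrium, K_p = P(NH₃)·P(HCl) = 5.40.
(0.692)·(P(HCl)) = 5.40
P(HCl) = 7.80 atm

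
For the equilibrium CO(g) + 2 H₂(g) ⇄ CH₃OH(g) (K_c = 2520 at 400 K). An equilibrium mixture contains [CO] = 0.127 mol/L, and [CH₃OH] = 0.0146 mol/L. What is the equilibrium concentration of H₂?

[H₂] = 0.00675 mol/L

At equilibrium, K_c = [CH₃OH] / ([CO]·[H₂]²) = 2520.
(0.0146) / ((0.127)·([H₂])²) = 2520
[H₂]² = 4.56e-5 ⇒ [H₂] = 0.00675 mol/L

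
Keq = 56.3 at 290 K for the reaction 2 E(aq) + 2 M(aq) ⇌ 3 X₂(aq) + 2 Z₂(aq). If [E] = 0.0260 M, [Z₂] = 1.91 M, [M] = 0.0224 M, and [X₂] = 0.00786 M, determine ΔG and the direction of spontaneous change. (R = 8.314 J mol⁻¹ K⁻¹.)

Q = [X₂]³·[Z₂]² / ([E]²·[M]²) = (0.00786)³·(1.91)² / ((0.0260)²·(0.0224)²) = 5.22
ΔG = RT ln(Q/Keq) = (8.314 J mol⁻¹ K⁻¹)(290 K) × ln(5.22/56.3)
   = (2.411 kJ/mol)(-2.378) = -5.73 kJ/mol
ΔG < 0, so the forward reaction is spontaneous (proceeds forward).

ΔG = -5.73 kJ/mol; the forward reaction is spontaneous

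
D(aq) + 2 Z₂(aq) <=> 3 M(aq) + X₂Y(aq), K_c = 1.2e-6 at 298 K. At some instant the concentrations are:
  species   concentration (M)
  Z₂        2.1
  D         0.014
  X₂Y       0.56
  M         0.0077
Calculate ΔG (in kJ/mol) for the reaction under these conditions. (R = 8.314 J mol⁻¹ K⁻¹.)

Q_c = [M]³·[X₂Y] / ([D]·[Z₂]²) = (0.0077)³·(0.56) / ((0.014)·(2.1)²) = 4.14e-6
ΔG = RT ln(Q_c/K_c) = (8.314 J mol⁻¹ K⁻¹)(298 K) × ln(4.14e-6/1.2e-6)
   = (2.478 kJ/mol)(1.238) = 3.07 kJ/mol
ΔG > 0, so the forward reaction is non-spontaneous (proceeds in reverse).

ΔG = 3.07 kJ/mol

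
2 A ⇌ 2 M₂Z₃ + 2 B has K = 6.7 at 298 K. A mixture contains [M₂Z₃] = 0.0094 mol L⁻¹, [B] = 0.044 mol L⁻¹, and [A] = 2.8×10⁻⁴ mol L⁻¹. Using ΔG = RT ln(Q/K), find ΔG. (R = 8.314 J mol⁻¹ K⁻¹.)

ΔG = -2.78 kJ/mol

Q = [M₂Z₃]²·[B]² / [A]² = (0.0094)²·(0.044)² / (2.8×10⁻⁴)² = 2.18
ΔG = RT ln(Q/K) = (8.314 J mol⁻¹ K⁻¹)(298 K) × ln(2.18/6.7)
   = (2.478 kJ/mol)(-1.123) = -2.78 kJ/mol
ΔG < 0, so the forward reaction is spontaneous (proceeds forward).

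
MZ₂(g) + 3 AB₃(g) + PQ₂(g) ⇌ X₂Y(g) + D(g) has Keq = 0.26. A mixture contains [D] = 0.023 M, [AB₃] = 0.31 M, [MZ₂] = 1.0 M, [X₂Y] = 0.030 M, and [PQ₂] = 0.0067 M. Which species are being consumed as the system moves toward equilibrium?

X₂Y, D (products)

Q = [X₂Y]·[D] / ([MZ₂]·[AB₃]³·[PQ₂]) = (0.030)·(0.023) / ((1.0)·(0.31)³·(0.0067)) = 3.5
Q = 3.5 > Keq = 0.26: net reverse reaction.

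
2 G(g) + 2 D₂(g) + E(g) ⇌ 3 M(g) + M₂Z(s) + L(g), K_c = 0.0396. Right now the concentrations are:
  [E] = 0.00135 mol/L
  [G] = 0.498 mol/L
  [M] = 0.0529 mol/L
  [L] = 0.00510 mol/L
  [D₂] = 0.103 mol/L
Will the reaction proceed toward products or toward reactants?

(M₂Z is a pure solid — omitted from Q_c.)
Q_c = [M]³·[L] / ([G]²·[D₂]²·[E]) = (0.0529)³·(0.00510) / ((0.498)²·(0.103)²·(0.00135)) = 0.213
Q_c = 0.213 > K_c = 0.0396, so the reverse reaction proceeds.

reverse (toward reactants)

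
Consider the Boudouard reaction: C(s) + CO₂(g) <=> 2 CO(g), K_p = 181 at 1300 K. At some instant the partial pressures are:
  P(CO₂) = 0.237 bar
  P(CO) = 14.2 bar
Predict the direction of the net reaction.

(C is a pure solid — omitted from Q_p.)
Q_p = P(CO)² / P(CO₂) = (14.2)² / (0.237) = 851
Q_p = 851 > K_p = 181, so the reverse reaction proceeds.

to the left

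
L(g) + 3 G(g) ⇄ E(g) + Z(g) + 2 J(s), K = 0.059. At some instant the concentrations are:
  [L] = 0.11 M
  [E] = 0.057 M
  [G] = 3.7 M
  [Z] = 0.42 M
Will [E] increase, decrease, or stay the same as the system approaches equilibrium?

(J is a pure solid — omitted from Q.)
Q = [E]·[Z] / ([L]·[G]³) = (0.057)·(0.42) / ((0.11)·(3.7)³) = 0.0043
Q = 0.0043 < K = 0.059: net forward reaction.
E is a product, so it increases.

increase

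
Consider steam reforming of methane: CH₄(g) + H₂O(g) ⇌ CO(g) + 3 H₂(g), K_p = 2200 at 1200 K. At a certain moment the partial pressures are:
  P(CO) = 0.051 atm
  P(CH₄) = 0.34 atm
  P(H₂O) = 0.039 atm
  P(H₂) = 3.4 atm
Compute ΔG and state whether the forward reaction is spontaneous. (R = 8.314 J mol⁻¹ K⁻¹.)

Q_p = P(CO)·P(H₂)³ / (P(CH₄)·P(H₂O)) = (0.051)·(3.4)³ / ((0.34)·(0.039)) = 151
ΔG = RT ln(Q_p/K_p) = (8.314 J mol⁻¹ K⁻¹)(1200 K) × ln(151/2200)
   = (9.977 kJ/mol)(-2.679) = -26.7 kJ/mol
ΔG < 0, so the forward reaction is spontaneous (proceeds forward).

ΔG = -26.7 kJ/mol; the forward reaction is spontaneous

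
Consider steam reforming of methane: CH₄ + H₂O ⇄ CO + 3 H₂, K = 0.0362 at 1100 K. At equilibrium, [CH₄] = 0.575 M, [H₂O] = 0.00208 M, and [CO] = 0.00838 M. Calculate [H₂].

[H₂] = 0.173 M

At equilibrium, K = [CO]·[H₂]³ / ([CH₄]·[H₂O]) = 0.0362.
(0.00838)·([H₂])³ / ((0.575)·(0.00208)) = 0.0362
[H₂]³ = 0.00517 ⇒ [H₂] = 0.173 M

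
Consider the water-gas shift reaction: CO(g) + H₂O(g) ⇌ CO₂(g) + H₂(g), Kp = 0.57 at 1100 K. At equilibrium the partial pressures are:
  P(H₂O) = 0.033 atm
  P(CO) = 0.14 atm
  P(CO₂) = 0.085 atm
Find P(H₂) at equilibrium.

At equilibrium, Kp = P(CO₂)·P(H₂) / (P(CO)·P(H₂O)) = 0.57.
(0.085)·(P(H₂)) / ((0.14)·(0.033)) = 0.57
P(H₂) = 0.0310 = 0.031 atm

P(H₂) = 0.031 atm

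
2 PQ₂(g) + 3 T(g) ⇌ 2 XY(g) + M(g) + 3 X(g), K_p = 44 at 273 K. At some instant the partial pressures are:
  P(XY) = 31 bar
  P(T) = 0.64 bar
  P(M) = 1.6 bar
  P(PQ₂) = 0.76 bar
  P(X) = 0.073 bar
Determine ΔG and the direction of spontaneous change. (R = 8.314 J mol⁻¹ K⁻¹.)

Q_p = P(XY)²·P(M)·P(X)³ / (P(PQ₂)²·P(T)³) = (31)²·(1.6)·(0.073)³ / ((0.76)²·(0.64)³) = 3.95
ΔG = RT ln(Q_p/K_p) = (8.314 J mol⁻¹ K⁻¹)(273 K) × ln(3.95/44)
   = (2.270 kJ/mol)(-2.410) = -5.47 kJ/mol
ΔG < 0, so the forward reaction is spontaneous (proceeds forward).

ΔG = -5.47 kJ/mol; the forward reaction is spontaneous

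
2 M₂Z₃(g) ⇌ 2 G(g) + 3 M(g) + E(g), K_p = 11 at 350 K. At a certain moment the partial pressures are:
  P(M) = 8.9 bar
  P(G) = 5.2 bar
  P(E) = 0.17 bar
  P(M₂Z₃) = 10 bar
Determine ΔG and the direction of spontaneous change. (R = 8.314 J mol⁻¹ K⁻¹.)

Q_p = P(G)²·P(M)³·P(E) / P(M₂Z₃)² = (5.2)²·(8.9)³·(0.17) / (10)² = 32.4
ΔG = RT ln(Q_p/K_p) = (8.314 J mol⁻¹ K⁻¹)(350 K) × ln(32.4/11)
   = (2.910 kJ/mol)(1.080) = 3.14 kJ/mol
ΔG > 0, so the forward reaction is non-spontaneous (proceeds in reverse).

ΔG = 3.14 kJ/mol; the forward reaction is non-spontaneous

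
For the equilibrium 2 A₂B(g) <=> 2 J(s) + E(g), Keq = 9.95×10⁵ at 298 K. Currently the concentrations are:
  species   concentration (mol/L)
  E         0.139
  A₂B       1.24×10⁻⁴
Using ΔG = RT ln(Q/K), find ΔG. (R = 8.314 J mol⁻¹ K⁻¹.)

(J is a pure solid — omitted from Q.)
Q = [E] / [A₂B]² = (0.139) / (1.24×10⁻⁴)² = 9.04×10⁶
ΔG = RT ln(Q/Keq) = (8.314 J mol⁻¹ K⁻¹)(298 K) × ln(9.04×10⁶/9.95×10⁵)
   = (2.478 kJ/mol)(2.207) = 5.47 kJ/mol
ΔG > 0, so the forward reaction is non-spontaneous (proceeds in reverse).

ΔG = 5.47 kJ/mol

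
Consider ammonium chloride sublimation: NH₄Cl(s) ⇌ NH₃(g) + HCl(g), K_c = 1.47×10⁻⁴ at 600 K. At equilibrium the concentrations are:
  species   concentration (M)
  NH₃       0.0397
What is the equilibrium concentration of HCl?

(NH₄Cl is a pure solid — omitted from K_c.)
At equilibrium, K_c = [NH₃]·[HCl] = 1.47×10⁻⁴.
(0.0397)·([HCl]) = 1.47×10⁻⁴
[HCl] = 0.00370 M

[HCl] = 0.00370 M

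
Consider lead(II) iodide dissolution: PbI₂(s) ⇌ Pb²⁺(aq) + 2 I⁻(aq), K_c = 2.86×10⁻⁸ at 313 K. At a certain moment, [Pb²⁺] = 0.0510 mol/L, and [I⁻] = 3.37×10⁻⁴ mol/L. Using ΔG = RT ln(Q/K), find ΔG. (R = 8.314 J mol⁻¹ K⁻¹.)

ΔG = -4.16 kJ/mol

(PbI₂ is a pure solid — omitted from Q_c.)
Q_c = [Pb²⁺]·[I⁻]² = (0.0510)·(3.37×10⁻⁴)² = 5.79×10⁻⁹
ΔG = RT ln(Q_c/K_c) = (8.314 J mol⁻¹ K⁻¹)(313 K) × ln(5.79×10⁻⁹/2.86×10⁻⁸)
   = (2.602 kJ/mol)(-1.597) = -4.16 kJ/mol
ΔG < 0, so the forward reaction is spontaneous (proceeds forward).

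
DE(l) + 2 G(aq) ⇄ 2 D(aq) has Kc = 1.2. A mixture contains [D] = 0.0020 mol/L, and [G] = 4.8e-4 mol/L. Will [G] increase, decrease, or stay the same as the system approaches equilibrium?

increase

(DE is a pure liquid — omitted from Qc.)
Qc = [D]² / [G]² = (0.0020)² / (4.8e-4)² = 17
Qc = 17 > Kc = 1.2: net reverse reaction.
G is a reactant, so it increases.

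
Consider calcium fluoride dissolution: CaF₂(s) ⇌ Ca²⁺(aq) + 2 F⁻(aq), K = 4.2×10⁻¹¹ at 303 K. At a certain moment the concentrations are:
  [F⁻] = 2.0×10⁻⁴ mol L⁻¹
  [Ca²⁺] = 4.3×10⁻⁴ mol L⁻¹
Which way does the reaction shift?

(CaF₂ is a pure solid — omitted from Q.)
Q = [Ca²⁺]·[F⁻]² = (4.3×10⁻⁴)·(2.0×10⁻⁴)² = 1.7×10⁻¹¹
Q = 1.7×10⁻¹¹ < K = 4.2×10⁻¹¹, so the forward reaction proceeds.

toward products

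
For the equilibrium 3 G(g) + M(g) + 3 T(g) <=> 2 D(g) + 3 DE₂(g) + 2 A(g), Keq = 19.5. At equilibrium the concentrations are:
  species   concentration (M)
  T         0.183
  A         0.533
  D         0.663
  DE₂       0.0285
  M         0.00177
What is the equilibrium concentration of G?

At equilibrium, Keq = [D]²·[DE₂]³·[A]² / ([G]³·[M]·[T]³) = 19.5.
(0.663)²·(0.0285)³·(0.533)² / (([G])³·(0.00177)·(0.183)³) = 19.5
[G]³ = 0.0137 ⇒ [G] = 0.239 M

[G] = 0.239 M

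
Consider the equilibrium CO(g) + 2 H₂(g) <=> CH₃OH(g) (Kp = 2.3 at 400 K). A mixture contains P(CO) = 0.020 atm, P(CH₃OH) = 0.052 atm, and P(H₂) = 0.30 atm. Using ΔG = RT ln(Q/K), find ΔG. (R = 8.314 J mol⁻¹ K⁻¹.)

Qp = P(CH₃OH) / (P(CO)·P(H₂)²) = (0.052) / ((0.020)·(0.30)²) = 28.9
ΔG = RT ln(Qp/Kp) = (8.314 J mol⁻¹ K⁻¹)(400 K) × ln(28.9/2.3)
   = (3.326 kJ/mol)(2.531) = 8.42 kJ/mol
ΔG > 0, so the forward reaction is non-spontaneous (proceeds in reverse).

ΔG = 8.42 kJ/mol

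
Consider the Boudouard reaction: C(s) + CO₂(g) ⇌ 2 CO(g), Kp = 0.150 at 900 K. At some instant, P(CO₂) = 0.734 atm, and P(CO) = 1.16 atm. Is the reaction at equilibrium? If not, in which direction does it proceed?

reverse (toward reactants)

(C is a pure solid — omitted from Qp.)
Qp = P(CO)² / P(CO₂) = (1.16)² / (0.734) = 1.83
Qp = 1.83 > Kp = 0.150, so the reverse reaction proceeds.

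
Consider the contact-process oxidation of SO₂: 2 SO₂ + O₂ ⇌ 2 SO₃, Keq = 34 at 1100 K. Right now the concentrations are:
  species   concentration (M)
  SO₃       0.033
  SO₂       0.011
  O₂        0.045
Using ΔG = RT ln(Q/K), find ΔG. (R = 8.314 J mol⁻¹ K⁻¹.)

Q = [SO₃]² / ([SO₂]²·[O₂]) = (0.033)² / ((0.011)²·(0.045)) = 200
ΔG = RT ln(Q/Keq) = (8.314 J mol⁻¹ K⁻¹)(1100 K) × ln(200/34)
   = (9.145 kJ/mol)(1.772) = 16.2 kJ/mol
ΔG > 0, so the forward reaction is non-spontaneous (proceeds in reverse).

ΔG = 16.2 kJ/mol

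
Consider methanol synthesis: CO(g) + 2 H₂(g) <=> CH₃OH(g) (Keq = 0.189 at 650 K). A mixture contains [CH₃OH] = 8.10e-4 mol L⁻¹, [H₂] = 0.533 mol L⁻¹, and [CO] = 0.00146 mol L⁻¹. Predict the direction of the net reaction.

Q = [CH₃OH] / ([CO]·[H₂]²) = (8.10e-4) / ((0.00146)·(0.533)²) = 1.95
Q = 1.95 > Keq = 0.189, so the reverse reaction proceeds.

in the reverse direction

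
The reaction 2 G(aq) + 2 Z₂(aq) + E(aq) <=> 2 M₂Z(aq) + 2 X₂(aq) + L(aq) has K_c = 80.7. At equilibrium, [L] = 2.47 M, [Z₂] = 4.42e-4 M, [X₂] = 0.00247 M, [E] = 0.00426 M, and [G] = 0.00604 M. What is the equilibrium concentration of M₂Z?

[M₂Z] = 4.03e-4 M

At equilibrium, K_c = [M₂Z]²·[X₂]²·[L] / ([G]²·[Z₂]²·[E]) = 80.7.
([M₂Z])²·(0.00247)²·(2.47) / ((0.00604)²·(4.42e-4)²·(0.00426)) = 80.7
[M₂Z]² = 1.63e-7 ⇒ [M₂Z] = 4.03e-4 M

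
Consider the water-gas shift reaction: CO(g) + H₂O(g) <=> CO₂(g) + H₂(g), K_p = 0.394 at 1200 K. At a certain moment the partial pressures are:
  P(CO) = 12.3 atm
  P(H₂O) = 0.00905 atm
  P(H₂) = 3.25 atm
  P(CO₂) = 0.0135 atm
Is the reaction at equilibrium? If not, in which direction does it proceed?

Q_p = P(CO₂)·P(H₂) / (P(CO)·P(H₂O)) = (0.0135)·(3.25) / ((12.3)·(0.00905)) = 0.394
Q_p = 0.394 = K_p, so the system is already at equilibrium.

no net change (already at equilibrium)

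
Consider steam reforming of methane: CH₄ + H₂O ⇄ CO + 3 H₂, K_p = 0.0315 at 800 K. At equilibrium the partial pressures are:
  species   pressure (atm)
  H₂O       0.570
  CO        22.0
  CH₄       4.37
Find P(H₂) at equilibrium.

P(H₂) = 0.153 atm

At equilibrium, K_p = P(CO)·P(H₂)³ / (P(CH₄)·P(H₂O)) = 0.0315.
(22.0)·(P(H₂))³ / ((4.37)·(0.570)) = 0.0315
P(H₂)³ = 0.00357 ⇒ P(H₂) = 0.153 atm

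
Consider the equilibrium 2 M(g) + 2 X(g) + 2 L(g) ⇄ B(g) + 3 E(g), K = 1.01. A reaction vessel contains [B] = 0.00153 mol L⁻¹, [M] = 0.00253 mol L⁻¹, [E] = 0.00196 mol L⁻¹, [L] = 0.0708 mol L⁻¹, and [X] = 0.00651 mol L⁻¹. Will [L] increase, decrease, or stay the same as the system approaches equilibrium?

increase

Q = [B]·[E]³ / ([M]²·[X]²·[L]²) = (0.00153)·(0.00196)³ / ((0.00253)²·(0.00651)²·(0.0708)²) = 8.47
Q = 8.47 > K = 1.01: net reverse reaction.
L is a reactant, so it increases.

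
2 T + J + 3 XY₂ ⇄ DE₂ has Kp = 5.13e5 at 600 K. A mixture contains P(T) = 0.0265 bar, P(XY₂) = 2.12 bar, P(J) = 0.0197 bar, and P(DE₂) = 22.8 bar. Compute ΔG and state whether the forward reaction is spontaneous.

Qp = P(DE₂) / (P(T)²·P(J)·P(XY₂)³) = (22.8) / ((0.0265)²·(0.0197)·(2.12)³) = 1.73e5
ΔG = RT ln(Qp/Kp) = (8.314 J mol⁻¹ K⁻¹)(600 K) × ln(1.73e5/5.13e5)
   = (4.988 kJ/mol)(-1.087) = -5.42 kJ/mol
ΔG < 0, so the forward reaction is spontaneous (proceeds forward).

ΔG = -5.42 kJ/mol; the forward reaction is spontaneous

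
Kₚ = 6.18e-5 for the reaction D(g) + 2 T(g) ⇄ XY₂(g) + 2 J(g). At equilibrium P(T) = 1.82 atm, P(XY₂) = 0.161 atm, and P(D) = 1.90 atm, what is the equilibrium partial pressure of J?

At equilibrium, Kₚ = P(XY₂)·P(J)² / (P(D)·P(T)²) = 6.18e-5.
(0.161)·(P(J))² / ((1.90)·(1.82)²) = 6.18e-5
P(J)² = 0.00242 ⇒ P(J) = 0.0492 atm

P(J) = 0.0492 atm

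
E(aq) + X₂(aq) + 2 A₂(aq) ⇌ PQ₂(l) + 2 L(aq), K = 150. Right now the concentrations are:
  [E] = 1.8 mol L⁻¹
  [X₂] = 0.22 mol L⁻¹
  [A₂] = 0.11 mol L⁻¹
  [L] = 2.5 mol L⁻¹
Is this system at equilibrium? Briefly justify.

(PQ₂ is a pure liquid — omitted from Q.)
Q = [L]² / ([E]·[X₂]·[A₂]²) = (2.5)² / ((1.8)·(0.22)·(0.11)²) = 1300
Q = 1300 > K = 150: net reverse reaction.

no; Q > K, reaction proceeds in reverse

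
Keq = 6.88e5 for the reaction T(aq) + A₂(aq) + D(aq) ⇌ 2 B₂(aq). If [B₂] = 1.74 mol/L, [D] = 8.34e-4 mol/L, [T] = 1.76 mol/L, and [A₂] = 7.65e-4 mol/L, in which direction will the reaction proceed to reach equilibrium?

Q = [B₂]² / ([T]·[A₂]·[D]) = (1.74)² / ((1.76)·(7.65e-4)·(8.34e-4)) = 2.70e6
Q = 2.70e6 > Keq = 6.88e5, so the reverse reaction proceeds.

in the reverse direction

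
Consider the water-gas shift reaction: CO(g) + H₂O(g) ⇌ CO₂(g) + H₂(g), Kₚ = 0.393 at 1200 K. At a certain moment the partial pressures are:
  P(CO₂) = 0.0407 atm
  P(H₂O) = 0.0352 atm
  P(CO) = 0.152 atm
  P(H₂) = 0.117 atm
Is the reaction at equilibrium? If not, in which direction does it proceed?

in the reverse direction

Qₚ = P(CO₂)·P(H₂) / (P(CO)·P(H₂O)) = (0.0407)·(0.117) / ((0.152)·(0.0352)) = 0.890
Qₚ = 0.890 > Kₚ = 0.393, so the reverse reaction proceeds.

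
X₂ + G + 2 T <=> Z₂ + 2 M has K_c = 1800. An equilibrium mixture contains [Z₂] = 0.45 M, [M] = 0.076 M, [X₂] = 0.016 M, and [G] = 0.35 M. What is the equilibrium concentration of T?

At equilibrium, K_c = [Z₂]·[M]² / ([X₂]·[G]·[T]²) = 1800.
(0.45)·(0.076)² / ((0.016)·(0.35)·([T])²) = 1800
[T]² = 2.58×10⁻⁴ ⇒ [T] = 0.016 M

[T] = 0.016 M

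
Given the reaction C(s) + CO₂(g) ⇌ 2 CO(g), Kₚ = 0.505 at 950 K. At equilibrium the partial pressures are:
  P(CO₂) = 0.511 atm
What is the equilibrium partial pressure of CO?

P(CO) = 0.508 atm

(C is a pure solid — omitted from Kₚ.)
At equilibrium, Kₚ = P(CO)² / P(CO₂) = 0.505.
(P(CO))² / (0.511) = 0.505
P(CO)² = 0.258 ⇒ P(CO) = 0.508 atm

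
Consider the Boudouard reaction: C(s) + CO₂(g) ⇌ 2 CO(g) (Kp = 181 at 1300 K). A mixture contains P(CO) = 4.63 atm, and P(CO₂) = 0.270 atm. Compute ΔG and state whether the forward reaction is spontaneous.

(C is a pure solid — omitted from Qp.)
Qp = P(CO)² / P(CO₂) = (4.63)² / (0.270) = 79.4
ΔG = RT ln(Qp/Kp) = (8.314 J mol⁻¹ K⁻¹)(1300 K) × ln(79.4/181)
   = (10.81 kJ/mol)(-0.8240) = -8.91 kJ/mol
ΔG < 0, so the forward reaction is spontaneous (proceeds forward).

ΔG = -8.91 kJ/mol; the forward reaction is spontaneous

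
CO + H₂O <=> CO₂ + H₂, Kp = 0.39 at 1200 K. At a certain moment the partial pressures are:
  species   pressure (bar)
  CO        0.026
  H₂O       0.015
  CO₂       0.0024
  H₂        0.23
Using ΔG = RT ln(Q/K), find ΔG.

Qp = P(CO₂)·P(H₂) / (P(CO)·P(H₂O)) = (0.0024)·(0.23) / ((0.026)·(0.015)) = 1.42
ΔG = RT ln(Qp/Kp) = (8.314 J mol⁻¹ K⁻¹)(1200 K) × ln(1.42/0.39)
   = (9.977 kJ/mol)(1.292) = 12.9 kJ/mol
ΔG > 0, so the forward reaction is non-spontaneous (proceeds in reverse).

ΔG = 12.9 kJ/mol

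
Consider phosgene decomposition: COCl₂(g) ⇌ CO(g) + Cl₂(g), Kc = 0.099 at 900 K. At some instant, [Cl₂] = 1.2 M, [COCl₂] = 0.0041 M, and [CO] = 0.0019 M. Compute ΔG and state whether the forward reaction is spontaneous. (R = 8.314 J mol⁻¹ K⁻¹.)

ΔG = 12.9 kJ/mol; the forward reaction is non-spontaneous

Qc = [CO]·[Cl₂] / [COCl₂] = (0.0019)·(1.2) / (0.0041) = 0.556
ΔG = RT ln(Qc/Kc) = (8.314 J mol⁻¹ K⁻¹)(900 K) × ln(0.556/0.099)
   = (7.483 kJ/mol)(1.726) = 12.9 kJ/mol
ΔG > 0, so the forward reaction is non-spontaneous (proceeds in reverse).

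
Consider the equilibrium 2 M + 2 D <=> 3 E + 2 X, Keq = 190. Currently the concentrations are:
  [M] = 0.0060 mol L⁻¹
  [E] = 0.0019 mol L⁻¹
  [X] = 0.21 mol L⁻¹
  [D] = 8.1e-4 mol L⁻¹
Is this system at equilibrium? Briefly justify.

Q = [E]³·[X]² / ([M]²·[D]²) = (0.0019)³·(0.21)² / ((0.0060)²·(8.1e-4)²) = 13
Q = 13 < Keq = 190: net forward reaction.

no; Q < K, reaction proceeds forward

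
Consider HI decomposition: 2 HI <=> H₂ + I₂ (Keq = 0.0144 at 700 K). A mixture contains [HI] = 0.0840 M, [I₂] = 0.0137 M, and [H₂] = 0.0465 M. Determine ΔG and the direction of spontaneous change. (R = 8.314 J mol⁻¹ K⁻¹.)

ΔG = 10.7 kJ/mol; the forward reaction is non-spontaneous

Q = [H₂]·[I₂] / [HI]² = (0.0465)·(0.0137) / (0.0840)² = 0.0903
ΔG = RT ln(Q/Keq) = (8.314 J mol⁻¹ K⁻¹)(700 K) × ln(0.0903/0.0144)
   = (5.820 kJ/mol)(1.836) = 10.7 kJ/mol
ΔG > 0, so the forward reaction is non-spontaneous (proceeds in reverse).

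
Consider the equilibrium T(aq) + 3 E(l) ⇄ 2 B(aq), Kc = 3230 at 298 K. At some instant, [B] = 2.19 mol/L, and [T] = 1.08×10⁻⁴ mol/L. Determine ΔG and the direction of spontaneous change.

(E is a pure liquid — omitted from Qc.)
Qc = [B]² / [T] = (2.19)² / (1.08×10⁻⁴) = 44400
ΔG = RT ln(Qc/Kc) = (8.314 J mol⁻¹ K⁻¹)(298 K) × ln(44400/3230)
   = (2.478 kJ/mol)(2.621) = 6.49 kJ/mol
ΔG > 0, so the forward reaction is non-spontaneous (proceeds in reverse).

ΔG = 6.49 kJ/mol; the forward reaction is non-spontaneous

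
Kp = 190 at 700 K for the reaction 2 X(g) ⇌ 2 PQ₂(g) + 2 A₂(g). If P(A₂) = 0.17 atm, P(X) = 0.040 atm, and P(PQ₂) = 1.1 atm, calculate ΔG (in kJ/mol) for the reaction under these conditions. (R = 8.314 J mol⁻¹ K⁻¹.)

ΔG = -12.6 kJ/mol

Qp = P(PQ₂)²·P(A₂)² / P(X)² = (1.1)²·(0.17)² / (0.040)² = 21.9
ΔG = RT ln(Qp/Kp) = (8.314 J mol⁻¹ K⁻¹)(700 K) × ln(21.9/190)
   = (5.820 kJ/mol)(-2.161) = -12.6 kJ/mol
ΔG < 0, so the forward reaction is spontaneous (proceeds forward).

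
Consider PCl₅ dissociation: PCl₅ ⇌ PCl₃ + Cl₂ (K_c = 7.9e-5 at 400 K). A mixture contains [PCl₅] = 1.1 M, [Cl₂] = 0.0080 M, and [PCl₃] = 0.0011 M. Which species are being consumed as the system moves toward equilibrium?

PCl₅ (reactants)

Q_c = [PCl₃]·[Cl₂] / [PCl₅] = (0.0011)·(0.0080) / (1.1) = 8.0e-6
Q_c = 8.0e-6 < K_c = 7.9e-5: net forward reaction.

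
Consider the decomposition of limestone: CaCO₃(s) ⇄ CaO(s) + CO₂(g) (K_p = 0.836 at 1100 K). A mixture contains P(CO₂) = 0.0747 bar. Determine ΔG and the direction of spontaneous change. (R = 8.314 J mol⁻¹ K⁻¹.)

(CaCO₃, CaO are pure solids — omitted from Q_p.)
Q_p = P(CO₂) = 0.0747
ΔG = RT ln(Q_p/K_p) = (8.314 J mol⁻¹ K⁻¹)(1100 K) × ln(0.0747/0.836)
   = (9.145 kJ/mol)(-2.415) = -22.1 kJ/mol
ΔG < 0, so the forward reaction is spontaneous (proceeds forward).

ΔG = -22.1 kJ/mol; the forward reaction is spontaneous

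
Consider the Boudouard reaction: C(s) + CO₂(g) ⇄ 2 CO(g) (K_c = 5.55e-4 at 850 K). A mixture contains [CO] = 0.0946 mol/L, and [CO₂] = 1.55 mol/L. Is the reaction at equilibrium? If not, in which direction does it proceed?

to the left

(C is a pure solid — omitted from Q_c.)
Q_c = [CO]² / [CO₂] = (0.0946)² / (1.55) = 0.00577
Q_c = 0.00577 > K_c = 5.55e-4, so the reverse reaction proceeds.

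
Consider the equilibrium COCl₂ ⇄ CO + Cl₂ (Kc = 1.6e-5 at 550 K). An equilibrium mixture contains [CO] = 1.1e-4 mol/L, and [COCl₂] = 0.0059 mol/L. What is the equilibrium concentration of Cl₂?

At equilibrium, Kc = [CO]·[Cl₂] / [COCl₂] = 1.6e-5.
(1.1e-4)·([Cl₂]) / (0.0059) = 1.6e-5
[Cl₂] = 8.58e-4 = 8.6e-4 mol/L

[Cl₂] = 8.6e-4 mol/L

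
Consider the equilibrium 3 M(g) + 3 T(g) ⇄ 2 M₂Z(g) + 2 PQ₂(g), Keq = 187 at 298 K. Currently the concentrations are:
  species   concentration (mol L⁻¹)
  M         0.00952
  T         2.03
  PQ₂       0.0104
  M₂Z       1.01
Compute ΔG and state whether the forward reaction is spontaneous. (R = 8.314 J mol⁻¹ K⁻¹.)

ΔG = -6.20 kJ/mol; the forward reaction is spontaneous

Q = [M₂Z]²·[PQ₂]² / ([M]³·[T]³) = (1.01)²·(0.0104)² / ((0.00952)³·(2.03)³) = 15.3
ΔG = RT ln(Q/Keq) = (8.314 J mol⁻¹ K⁻¹)(298 K) × ln(15.3/187)
   = (2.478 kJ/mol)(-2.503) = -6.20 kJ/mol
ΔG < 0, so the forward reaction is spontaneous (proceeds forward).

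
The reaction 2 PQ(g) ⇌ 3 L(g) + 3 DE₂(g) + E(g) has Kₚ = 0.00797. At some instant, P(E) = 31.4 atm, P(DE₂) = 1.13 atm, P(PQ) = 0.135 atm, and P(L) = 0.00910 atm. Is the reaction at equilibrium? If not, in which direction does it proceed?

to the right

Qₚ = P(L)³·P(DE₂)³·P(E) / P(PQ)² = (0.00910)³·(1.13)³·(31.4) / (0.135)² = 0.00187
Qₚ = 0.00187 < Kₚ = 0.00797, so the forward reaction proceeds.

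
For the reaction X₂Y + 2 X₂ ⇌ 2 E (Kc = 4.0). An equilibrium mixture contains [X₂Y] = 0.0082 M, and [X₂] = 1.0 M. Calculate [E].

At equilibrium, Kc = [E]² / ([X₂Y]·[X₂]²) = 4.0.
([E])² / ((0.0082)·(1.0)²) = 4.0
[E]² = 0.0328 ⇒ [E] = 0.18 M

[E] = 0.18 M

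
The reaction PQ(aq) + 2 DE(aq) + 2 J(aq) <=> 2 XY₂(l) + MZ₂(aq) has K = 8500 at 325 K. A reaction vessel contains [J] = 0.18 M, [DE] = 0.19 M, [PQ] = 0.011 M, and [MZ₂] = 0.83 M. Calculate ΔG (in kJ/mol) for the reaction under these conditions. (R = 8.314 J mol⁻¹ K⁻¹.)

(XY₂ is a pure liquid — omitted from Q.)
Q = [MZ₂] / ([PQ]·[DE]²·[J]²) = (0.83) / ((0.011)·(0.19)²·(0.18)²) = 64500
ΔG = RT ln(Q/K) = (8.314 J mol⁻¹ K⁻¹)(325 K) × ln(64500/8500)
   = (2.702 kJ/mol)(2.027) = 5.48 kJ/mol
ΔG > 0, so the forward reaction is non-spontaneous (proceeds in reverse).

ΔG = 5.48 kJ/mol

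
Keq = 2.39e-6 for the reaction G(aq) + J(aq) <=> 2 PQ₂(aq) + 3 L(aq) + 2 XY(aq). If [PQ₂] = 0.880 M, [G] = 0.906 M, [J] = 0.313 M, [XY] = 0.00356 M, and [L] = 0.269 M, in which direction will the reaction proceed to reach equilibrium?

Q = [PQ₂]²·[L]³·[XY]² / ([G]·[J]) = (0.880)²·(0.269)³·(0.00356)² / ((0.906)·(0.313)) = 6.74e-7
Q = 6.74e-7 < Keq = 2.39e-6, so the forward reaction proceeds.

forward (toward products)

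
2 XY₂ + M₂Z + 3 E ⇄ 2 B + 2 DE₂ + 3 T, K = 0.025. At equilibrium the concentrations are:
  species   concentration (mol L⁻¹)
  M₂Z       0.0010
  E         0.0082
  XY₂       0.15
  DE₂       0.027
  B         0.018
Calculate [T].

At equilibrium, K = [B]²·[DE₂]²·[T]³ / ([XY₂]²·[M₂Z]·[E]³) = 0.025.
(0.018)²·(0.027)²·([T])³ / ((0.15)²·(0.0010)·(0.0082)³) = 0.025
[T]³ = 1.31e-6 ⇒ [T] = 0.011 mol L⁻¹

[T] = 0.011 mol L⁻¹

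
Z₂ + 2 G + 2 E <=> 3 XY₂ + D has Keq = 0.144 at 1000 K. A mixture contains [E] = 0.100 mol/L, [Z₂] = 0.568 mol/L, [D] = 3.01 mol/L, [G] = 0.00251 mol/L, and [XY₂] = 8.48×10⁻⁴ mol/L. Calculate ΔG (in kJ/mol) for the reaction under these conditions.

Q = [XY₂]³·[D] / ([Z₂]·[G]²·[E]²) = (8.48×10⁻⁴)³·(3.01) / ((0.568)·(0.00251)²·(0.100)²) = 0.0513
ΔG = RT ln(Q/Keq) = (8.314 J mol⁻¹ K⁻¹)(1000 K) × ln(0.0513/0.144)
   = (8.314 kJ/mol)(-1.032) = -8.58 kJ/mol
ΔG < 0, so the forward reaction is spontaneous (proceeds forward).

ΔG = -8.58 kJ/mol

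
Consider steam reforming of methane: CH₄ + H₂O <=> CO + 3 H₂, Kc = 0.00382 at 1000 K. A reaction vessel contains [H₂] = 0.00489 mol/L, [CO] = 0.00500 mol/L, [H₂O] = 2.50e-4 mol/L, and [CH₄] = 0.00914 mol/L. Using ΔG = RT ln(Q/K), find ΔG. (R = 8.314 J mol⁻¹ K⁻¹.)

ΔG = -22.5 kJ/mol

Qc = [CO]·[H₂]³ / ([CH₄]·[H₂O]) = (0.00500)·(0.00489)³ / ((0.00914)·(2.50e-4)) = 2.56e-4
ΔG = RT ln(Qc/Kc) = (8.314 J mol⁻¹ K⁻¹)(1000 K) × ln(2.56e-4/0.00382)
   = (8.314 kJ/mol)(-2.703) = -22.5 kJ/mol
ΔG < 0, so the forward reaction is spontaneous (proceeds forward).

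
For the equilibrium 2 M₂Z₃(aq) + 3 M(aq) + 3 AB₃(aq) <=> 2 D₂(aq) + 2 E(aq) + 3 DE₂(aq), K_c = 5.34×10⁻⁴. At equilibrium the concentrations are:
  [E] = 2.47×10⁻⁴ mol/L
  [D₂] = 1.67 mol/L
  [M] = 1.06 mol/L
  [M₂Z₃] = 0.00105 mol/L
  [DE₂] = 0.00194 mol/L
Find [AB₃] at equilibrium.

At equilibrium, K_c = [D₂]²·[E]²·[DE₂]³ / ([M₂Z₃]²·[M]³·[AB₃]³) = 5.34×10⁻⁴.
(1.67)²·(2.47×10⁻⁴)²·(0.00194)³ / ((0.00105)²·(1.06)³·([AB₃])³) = 5.34×10⁻⁴
[AB₃]³ = 1.77×10⁻⁶ ⇒ [AB₃] = 0.0121 mol/L

[AB₃] = 0.0121 mol/L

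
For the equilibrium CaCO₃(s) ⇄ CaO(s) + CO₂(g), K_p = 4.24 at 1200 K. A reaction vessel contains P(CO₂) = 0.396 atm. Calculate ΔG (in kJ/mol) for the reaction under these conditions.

(CaCO₃, CaO are pure solids — omitted from Q_p.)
Q_p = P(CO₂) = 0.396
ΔG = RT ln(Q_p/K_p) = (8.314 J mol⁻¹ K⁻¹)(1200 K) × ln(0.396/4.24)
   = (9.977 kJ/mol)(-2.371) = -23.7 kJ/mol
ΔG < 0, so the forward reaction is spontaneous (proceeds forward).

ΔG = -23.7 kJ/mol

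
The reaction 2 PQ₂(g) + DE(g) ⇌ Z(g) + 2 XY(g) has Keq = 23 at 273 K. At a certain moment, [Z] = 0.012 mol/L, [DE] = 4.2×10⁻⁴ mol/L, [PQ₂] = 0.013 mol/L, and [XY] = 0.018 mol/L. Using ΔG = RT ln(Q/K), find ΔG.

Q = [Z]·[XY]² / ([PQ₂]²·[DE]) = (0.012)·(0.018)² / ((0.013)²·(4.2×10⁻⁴)) = 54.8
ΔG = RT ln(Q/Keq) = (8.314 J mol⁻¹ K⁻¹)(273 K) × ln(54.8/23)
   = (2.270 kJ/mol)(0.8682) = 1.97 kJ/mol
ΔG > 0, so the forward reaction is non-spontaneous (proceeds in reverse).

ΔG = 1.97 kJ/mol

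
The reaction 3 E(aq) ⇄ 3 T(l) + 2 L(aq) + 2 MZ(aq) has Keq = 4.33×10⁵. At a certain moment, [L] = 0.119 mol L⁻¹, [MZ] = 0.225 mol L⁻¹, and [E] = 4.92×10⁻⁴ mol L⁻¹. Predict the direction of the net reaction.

in the reverse direction

(T is a pure liquid — omitted from Q.)
Q = [L]²·[MZ]² / [E]³ = (0.119)²·(0.225)² / (4.92×10⁻⁴)³ = 6.02×10⁶
Q = 6.02×10⁶ > Keq = 4.33×10⁵, so the reverse reaction proceeds.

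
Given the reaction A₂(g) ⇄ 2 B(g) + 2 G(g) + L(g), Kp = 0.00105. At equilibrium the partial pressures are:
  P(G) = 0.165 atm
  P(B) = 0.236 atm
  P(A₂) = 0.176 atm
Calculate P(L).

P(L) = 0.122 atm

At equilibrium, Kp = P(B)²·P(G)²·P(L) / P(A₂) = 0.00105.
(0.236)²·(0.165)²·(P(L)) / (0.176) = 0.00105
P(L) = 0.122 atm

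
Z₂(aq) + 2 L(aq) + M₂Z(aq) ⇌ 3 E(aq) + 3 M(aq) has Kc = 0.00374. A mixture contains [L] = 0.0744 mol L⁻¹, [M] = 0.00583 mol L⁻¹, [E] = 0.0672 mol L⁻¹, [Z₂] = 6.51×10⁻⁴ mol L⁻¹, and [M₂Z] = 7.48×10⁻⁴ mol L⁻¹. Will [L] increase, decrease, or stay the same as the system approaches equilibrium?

Qc = [E]³·[M]³ / ([Z₂]·[L]²·[M₂Z]) = (0.0672)³·(0.00583)³ / ((6.51×10⁻⁴)·(0.0744)²·(7.48×10⁻⁴)) = 0.0223
Qc = 0.0223 > Kc = 0.00374: net reverse reaction.
L is a reactant, so it increases.

increase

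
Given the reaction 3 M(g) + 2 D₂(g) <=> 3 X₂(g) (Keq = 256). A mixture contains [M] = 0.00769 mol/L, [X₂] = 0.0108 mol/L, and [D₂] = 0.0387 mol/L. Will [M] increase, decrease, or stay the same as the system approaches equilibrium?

Q = [X₂]³ / ([M]³·[D₂]²) = (0.0108)³ / ((0.00769)³·(0.0387)²) = 1850
Q = 1850 > Keq = 256: net reverse reaction.
M is a reactant, so it increases.

increase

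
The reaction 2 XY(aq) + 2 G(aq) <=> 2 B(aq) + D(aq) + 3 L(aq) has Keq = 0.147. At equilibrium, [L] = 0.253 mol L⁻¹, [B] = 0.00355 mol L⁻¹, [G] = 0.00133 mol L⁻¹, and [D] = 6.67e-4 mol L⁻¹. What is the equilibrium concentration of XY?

[XY] = 0.0229 mol L⁻¹

At equilibrium, Keq = [B]²·[D]·[L]³ / ([XY]²·[G]²) = 0.147.
(0.00355)²·(6.67e-4)·(0.253)³ / (([XY])²·(0.00133)²) = 0.147
[XY]² = 5.24e-4 ⇒ [XY] = 0.0229 mol L⁻¹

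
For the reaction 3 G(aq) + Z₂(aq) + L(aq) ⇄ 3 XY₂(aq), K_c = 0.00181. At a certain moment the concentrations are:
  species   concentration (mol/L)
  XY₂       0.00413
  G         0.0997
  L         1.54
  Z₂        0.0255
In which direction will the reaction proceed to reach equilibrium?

neither direction; the system is at equilibrium

Q_c = [XY₂]³ / ([G]³·[Z₂]·[L]) = (0.00413)³ / ((0.0997)³·(0.0255)·(1.54)) = 0.00181
Q_c = 0.00181 = K_c, so the system is already at equilibrium.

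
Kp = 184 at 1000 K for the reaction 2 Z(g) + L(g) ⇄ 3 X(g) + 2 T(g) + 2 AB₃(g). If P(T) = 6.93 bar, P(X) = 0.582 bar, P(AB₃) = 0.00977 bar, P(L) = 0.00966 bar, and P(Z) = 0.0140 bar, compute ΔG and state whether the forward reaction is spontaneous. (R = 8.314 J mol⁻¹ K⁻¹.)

Qp = P(X)³·P(T)²·P(AB₃)² / (P(Z)²·P(L)) = (0.582)³·(6.93)²·(0.00977)² / ((0.0140)²·(0.00966)) = 477
ΔG = RT ln(Qp/Kp) = (8.314 J mol⁻¹ K⁻¹)(1000 K) × ln(477/184)
   = (8.314 kJ/mol)(0.9526) = 7.92 kJ/mol
ΔG > 0, so the forward reaction is non-spontaneous (proceeds in reverse).

ΔG = 7.92 kJ/mol; the forward reaction is non-spontaneous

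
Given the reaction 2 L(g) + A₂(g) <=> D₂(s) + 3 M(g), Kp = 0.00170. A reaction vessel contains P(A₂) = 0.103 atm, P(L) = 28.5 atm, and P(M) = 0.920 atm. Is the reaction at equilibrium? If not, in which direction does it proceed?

toward reactants

(D₂ is a pure solid — omitted from Qp.)
Qp = P(M)³ / (P(L)²·P(A₂)) = (0.920)³ / ((28.5)²·(0.103)) = 0.00931
Qp = 0.00931 > Kp = 0.00170, so the reverse reaction proceeds.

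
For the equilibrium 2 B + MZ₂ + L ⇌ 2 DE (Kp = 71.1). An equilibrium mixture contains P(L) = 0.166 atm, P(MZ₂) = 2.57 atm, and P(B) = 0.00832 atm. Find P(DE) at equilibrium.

P(DE) = 0.0458 atm

At equilibrium, Kp = P(DE)² / (P(B)²·P(MZ₂)·P(L)) = 71.1.
(P(DE))² / ((0.00832)²·(2.57)·(0.166)) = 71.1
P(DE)² = 0.00210 ⇒ P(DE) = 0.0458 atm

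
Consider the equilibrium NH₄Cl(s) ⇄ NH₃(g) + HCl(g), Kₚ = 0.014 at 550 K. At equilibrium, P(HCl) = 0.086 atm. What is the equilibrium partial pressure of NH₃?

(NH₄Cl is a pure solid — omitted from Kₚ.)
At equilibrium, Kₚ = P(NH₃)·P(HCl) = 0.014.
(P(NH₃))·(0.086) = 0.014
P(NH₃) = 0.163 = 0.16 atm

P(NH₃) = 0.16 atm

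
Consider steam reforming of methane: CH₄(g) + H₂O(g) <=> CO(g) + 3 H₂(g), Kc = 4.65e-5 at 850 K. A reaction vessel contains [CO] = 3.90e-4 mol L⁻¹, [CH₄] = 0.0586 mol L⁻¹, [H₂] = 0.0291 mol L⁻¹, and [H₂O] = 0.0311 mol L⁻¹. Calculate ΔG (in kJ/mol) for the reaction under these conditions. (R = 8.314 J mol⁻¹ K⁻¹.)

Qc = [CO]·[H₂]³ / ([CH₄]·[H₂O]) = (3.90e-4)·(0.0291)³ / ((0.0586)·(0.0311)) = 5.27e-6
ΔG = RT ln(Qc/Kc) = (8.314 J mol⁻¹ K⁻¹)(850 K) × ln(5.27e-6/4.65e-5)
   = (7.067 kJ/mol)(-2.177) = -15.4 kJ/mol
ΔG < 0, so the forward reaction is spontaneous (proceeds forward).

ΔG = -15.4 kJ/mol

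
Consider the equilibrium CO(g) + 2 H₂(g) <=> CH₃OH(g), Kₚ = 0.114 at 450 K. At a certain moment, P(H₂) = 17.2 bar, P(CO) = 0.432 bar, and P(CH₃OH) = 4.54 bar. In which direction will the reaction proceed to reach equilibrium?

to the right

Qₚ = P(CH₃OH) / (P(CO)·P(H₂)²) = (4.54) / ((0.432)·(17.2)²) = 0.0355
Qₚ = 0.0355 < Kₚ = 0.114, so the forward reaction proceeds.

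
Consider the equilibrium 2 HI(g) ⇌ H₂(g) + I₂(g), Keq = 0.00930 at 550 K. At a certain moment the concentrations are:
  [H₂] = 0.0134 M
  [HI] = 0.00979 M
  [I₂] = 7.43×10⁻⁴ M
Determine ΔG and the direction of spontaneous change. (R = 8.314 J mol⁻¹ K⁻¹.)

ΔG = 11.0 kJ/mol; the forward reaction is non-spontaneous

Q = [H₂]·[I₂] / [HI]² = (0.0134)·(7.43×10⁻⁴) / (0.00979)² = 0.104
ΔG = RT ln(Q/Keq) = (8.314 J mol⁻¹ K⁻¹)(550 K) × ln(0.104/0.00930)
   = (4.573 kJ/mol)(2.414) = 11.0 kJ/mol
ΔG > 0, so the forward reaction is non-spontaneous (proceeds in reverse).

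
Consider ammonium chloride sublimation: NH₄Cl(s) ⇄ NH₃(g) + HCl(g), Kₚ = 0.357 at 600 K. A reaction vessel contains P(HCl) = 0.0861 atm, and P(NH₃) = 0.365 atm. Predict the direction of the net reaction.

(NH₄Cl is a pure solid — omitted from Qₚ.)
Qₚ = P(NH₃)·P(HCl) = (0.365)·(0.0861) = 0.0314
Qₚ = 0.0314 < Kₚ = 0.357, so the forward reaction proceeds.

in the forward direction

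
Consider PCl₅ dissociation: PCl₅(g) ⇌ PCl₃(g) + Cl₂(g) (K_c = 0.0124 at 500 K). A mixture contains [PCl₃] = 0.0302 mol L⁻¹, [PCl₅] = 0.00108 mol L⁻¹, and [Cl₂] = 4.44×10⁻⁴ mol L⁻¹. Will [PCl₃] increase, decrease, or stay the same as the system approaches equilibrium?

Q_c = [PCl₃]·[Cl₂] / [PCl₅] = (0.0302)·(4.44×10⁻⁴) / (0.00108) = 0.0124
Q_c = 0.0124 = K_c; the system is at equilibrium.

stay the same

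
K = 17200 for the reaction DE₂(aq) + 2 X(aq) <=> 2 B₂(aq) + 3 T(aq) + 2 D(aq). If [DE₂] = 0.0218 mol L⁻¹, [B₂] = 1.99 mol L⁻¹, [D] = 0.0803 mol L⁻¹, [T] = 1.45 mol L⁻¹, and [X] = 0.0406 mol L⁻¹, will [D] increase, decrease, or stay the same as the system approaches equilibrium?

Q = [B₂]²·[T]³·[D]² / ([DE₂]·[X]²) = (1.99)²·(1.45)³·(0.0803)² / ((0.0218)·(0.0406)²) = 2170
Q = 2170 < K = 17200: net forward reaction.
D is a product, so it increases.

increase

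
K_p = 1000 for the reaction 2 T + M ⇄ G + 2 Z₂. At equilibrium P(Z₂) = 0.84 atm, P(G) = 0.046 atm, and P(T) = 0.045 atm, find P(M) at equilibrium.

At equilibrium, K_p = P(G)·P(Z₂)² / (P(T)²·P(M)) = 1000.
(0.046)·(0.84)² / ((0.045)²·(P(M))) = 1000
P(M) = 0.0160 = 0.016 atm

P(M) = 0.016 atm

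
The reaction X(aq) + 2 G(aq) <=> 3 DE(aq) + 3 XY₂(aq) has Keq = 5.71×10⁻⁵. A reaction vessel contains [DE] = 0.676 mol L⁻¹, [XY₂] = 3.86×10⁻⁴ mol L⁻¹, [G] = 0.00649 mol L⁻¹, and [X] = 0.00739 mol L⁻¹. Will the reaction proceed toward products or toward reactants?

Q = [DE]³·[XY₂]³ / ([X]·[G]²) = (0.676)³·(3.86×10⁻⁴)³ / ((0.00739)·(0.00649)²) = 5.71×10⁻⁵
Q = 5.71×10⁻⁵ = Keq, so the system is already at equilibrium.

at equilibrium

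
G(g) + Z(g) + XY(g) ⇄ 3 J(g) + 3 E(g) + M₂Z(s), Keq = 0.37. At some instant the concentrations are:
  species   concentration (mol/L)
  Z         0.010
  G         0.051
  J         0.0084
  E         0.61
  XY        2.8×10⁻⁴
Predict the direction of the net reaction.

(M₂Z is a pure solid — omitted from Q.)
Q = [J]³·[E]³ / ([G]·[Z]·[XY]) = (0.0084)³·(0.61)³ / ((0.051)·(0.010)·(2.8×10⁻⁴)) = 0.94
Q = 0.94 > Keq = 0.37, so the reverse reaction proceeds.

toward reactants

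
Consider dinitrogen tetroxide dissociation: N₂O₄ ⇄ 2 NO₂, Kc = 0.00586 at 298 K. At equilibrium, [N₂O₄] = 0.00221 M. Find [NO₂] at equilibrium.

At equilibrium, Kc = [NO₂]² / [N₂O₄] = 0.00586.
([NO₂])² / (0.00221) = 0.00586
[NO₂]² = 1.30e-5 ⇒ [NO₂] = 0.00360 M

[NO₂] = 0.00360 M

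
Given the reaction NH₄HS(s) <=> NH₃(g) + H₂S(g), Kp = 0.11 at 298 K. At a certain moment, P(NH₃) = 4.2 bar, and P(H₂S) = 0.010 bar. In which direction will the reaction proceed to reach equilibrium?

to the right

(NH₄HS is a pure solid — omitted from Qp.)
Qp = P(NH₃)·P(H₂S) = (4.2)·(0.010) = 0.042
Qp = 0.042 < Kp = 0.11, so the forward reaction proceeds.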